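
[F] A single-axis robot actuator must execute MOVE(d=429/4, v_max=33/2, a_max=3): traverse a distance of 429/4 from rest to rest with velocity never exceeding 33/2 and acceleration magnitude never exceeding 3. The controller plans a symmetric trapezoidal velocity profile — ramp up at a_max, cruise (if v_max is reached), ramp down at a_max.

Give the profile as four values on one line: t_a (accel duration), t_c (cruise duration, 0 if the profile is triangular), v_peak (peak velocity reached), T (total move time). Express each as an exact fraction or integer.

(v_max)²/a_max = (33/2)²/3 = 363/4
429/4 ≥ 363/4 ⇒ cruise phase
t_a = (33/2)/3 = 11/2; v_peak = 33/2
d_cruise = 429/4 − 363/4 = 33/2; t_c = (33/2)/(33/2) = 1
T = 2·11/2 + 1 = 12

t_a=11/2 t_c=1 v_peak=33/2 T=12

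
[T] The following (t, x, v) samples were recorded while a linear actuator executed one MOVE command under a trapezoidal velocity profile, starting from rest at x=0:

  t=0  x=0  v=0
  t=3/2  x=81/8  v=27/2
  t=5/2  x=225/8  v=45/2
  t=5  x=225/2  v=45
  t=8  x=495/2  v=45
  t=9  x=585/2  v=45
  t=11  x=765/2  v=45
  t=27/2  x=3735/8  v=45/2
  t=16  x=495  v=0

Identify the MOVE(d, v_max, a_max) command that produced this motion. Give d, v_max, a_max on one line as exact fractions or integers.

final state: t=16, x=495, v=0 → d = 495
a_max = (27/2−0)/(3/2−0) = 9
max v = 45 over t∈[5,11] → v_max = 45
check: 45·(5+6) = 495 ✓

d=495 v_max=45 a_max=9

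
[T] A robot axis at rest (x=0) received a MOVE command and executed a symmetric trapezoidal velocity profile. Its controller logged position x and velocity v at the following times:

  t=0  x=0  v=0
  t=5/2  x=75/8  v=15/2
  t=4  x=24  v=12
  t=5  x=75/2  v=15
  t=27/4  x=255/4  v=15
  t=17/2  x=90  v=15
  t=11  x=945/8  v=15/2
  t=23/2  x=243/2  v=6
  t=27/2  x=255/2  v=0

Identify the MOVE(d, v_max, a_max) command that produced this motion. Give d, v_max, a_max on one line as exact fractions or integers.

final state: t=27/2, x=255/2, v=0 → d = 255/2
a_max = (15/2−0)/(5/2−0) = 3
max v = 15 over t∈[5,17/2] → v_max = 15
check: 15·(5+7/2) = 255/2 ✓

d=255/2 v_max=15 a_max=3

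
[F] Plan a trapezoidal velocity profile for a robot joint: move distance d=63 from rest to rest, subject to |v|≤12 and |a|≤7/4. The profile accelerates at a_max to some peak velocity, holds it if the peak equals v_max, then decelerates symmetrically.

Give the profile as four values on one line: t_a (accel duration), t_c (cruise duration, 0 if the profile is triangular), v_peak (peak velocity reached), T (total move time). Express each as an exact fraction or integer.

t_a=6 t_c=0 v_peak=21/2 T=12

v_max²/a_max = 12²/(7/4) = 576/7
63 < 576/7 ⇒ no cruise
v_peak = √(63·7/4) = √(441/4) = 21/2
t_a = (21/2)/(7/4) = 6; t_c = 0
T = 2·6 = 12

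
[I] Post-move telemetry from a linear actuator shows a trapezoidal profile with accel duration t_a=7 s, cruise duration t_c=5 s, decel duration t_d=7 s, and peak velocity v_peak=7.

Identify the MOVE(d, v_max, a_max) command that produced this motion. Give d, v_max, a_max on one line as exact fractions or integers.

a_max = 7/7 = 1
d_a = ½·7·7 = 49/2; d_c = 7·5 = 35
d = 2·49/2 + 35 = 84
t_c = 5 > 0 → v_max = v_peak = 7

d=84 v_max=7 a_max=1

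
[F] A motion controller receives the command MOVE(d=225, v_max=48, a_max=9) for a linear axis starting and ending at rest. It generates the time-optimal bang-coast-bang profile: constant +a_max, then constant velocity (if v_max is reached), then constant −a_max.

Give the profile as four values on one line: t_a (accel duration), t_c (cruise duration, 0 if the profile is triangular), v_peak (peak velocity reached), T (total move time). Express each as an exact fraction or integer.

vₘ²/aₘ = 48²/9 = 256
225 < 256 ⇒ no cruise
v_peak = √(225·9) = √2025 = 45
t_a = 45/9 = 5; t_c = 0
T = 2·5 = 10

t_a=5 t_c=0 v_peak=45 T=10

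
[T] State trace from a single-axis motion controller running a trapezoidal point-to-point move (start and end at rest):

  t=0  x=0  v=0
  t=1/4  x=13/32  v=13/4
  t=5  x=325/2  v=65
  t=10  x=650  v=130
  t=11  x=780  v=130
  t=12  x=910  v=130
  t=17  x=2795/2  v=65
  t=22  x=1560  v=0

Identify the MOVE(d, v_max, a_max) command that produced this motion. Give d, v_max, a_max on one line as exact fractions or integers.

d=1560 v_max=130 a_max=13

final state: t=22, x=1560, v=0 → d = 1560
a_max = (13/4−0)/(1/4−0) = 13
max v = 130 over t∈[10,12] → v_max = 130
check: 130·(10+2) = 1560 ✓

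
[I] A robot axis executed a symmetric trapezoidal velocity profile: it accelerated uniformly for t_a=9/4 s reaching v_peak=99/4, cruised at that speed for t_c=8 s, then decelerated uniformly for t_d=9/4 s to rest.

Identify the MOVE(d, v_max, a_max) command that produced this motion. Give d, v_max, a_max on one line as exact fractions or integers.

d=4059/16 v_max=99/4 a_max=11

a_max = (99/4)/(9/4) = 11
d_a = ½·99/4·9/4 = 891/32; d_c = 99/4·8 = 198
d = 2·891/32 + 198 = 4059/16
t_c = 8 > 0 → v_max = v_peak = 99/4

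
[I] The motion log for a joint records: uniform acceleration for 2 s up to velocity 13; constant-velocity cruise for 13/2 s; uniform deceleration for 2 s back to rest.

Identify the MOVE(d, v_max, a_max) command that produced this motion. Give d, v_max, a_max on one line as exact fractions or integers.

a_max = 13/2
d_a = ½·13·2 = 13; d_c = 13·13/2 = 169/2
d = 2·13 + 169/2 = 221/2
t_c = 13/2 > 0 so v_max = 13

d=221/2 v_max=13 a_max=13/2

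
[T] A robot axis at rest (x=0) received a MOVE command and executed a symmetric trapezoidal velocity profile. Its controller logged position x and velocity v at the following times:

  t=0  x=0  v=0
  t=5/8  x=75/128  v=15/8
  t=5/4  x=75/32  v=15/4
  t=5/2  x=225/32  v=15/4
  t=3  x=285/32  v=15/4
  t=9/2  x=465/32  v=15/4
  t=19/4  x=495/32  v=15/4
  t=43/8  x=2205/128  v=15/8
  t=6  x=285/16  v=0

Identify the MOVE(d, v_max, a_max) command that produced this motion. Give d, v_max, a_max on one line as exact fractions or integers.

d=285/16 v_max=15/4 a_max=3

final state: t=6, x=285/16, v=0 → d = 285/16
a_max = (15/8−0)/(5/8−0) = 3
max v = 15/4 over t∈[5/4,19/4] → v_max = 15/4
check: 15/4·(5/4+7/2) = 285/16 ✓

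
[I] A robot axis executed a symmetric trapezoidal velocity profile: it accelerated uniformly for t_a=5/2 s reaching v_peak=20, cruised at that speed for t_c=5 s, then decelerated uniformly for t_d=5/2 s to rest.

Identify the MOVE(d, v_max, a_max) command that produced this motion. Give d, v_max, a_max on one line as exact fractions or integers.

a_max = 20/(5/2) = 8
d_a = ½·20·5/2 = 25; d_c = 20·5 = 100
d = 2·25 + 100 = 150
t_c = 5 > 0 → v_max = v_peak = 20

d=150 v_max=20 a_max=8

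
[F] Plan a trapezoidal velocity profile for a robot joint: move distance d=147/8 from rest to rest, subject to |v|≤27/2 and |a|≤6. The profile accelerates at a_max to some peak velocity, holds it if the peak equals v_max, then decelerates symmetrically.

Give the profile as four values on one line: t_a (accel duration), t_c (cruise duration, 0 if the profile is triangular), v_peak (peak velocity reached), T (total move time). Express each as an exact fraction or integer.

(v_max)²/a_max = (27/2)²/6 = 243/8
147/8 < 243/8 ⇒ no cruise
v_peak = √(147/8·6) = √(441/4) = 21/2
t_a = (21/2)/6 = 7/4; t_c = 0
T = 2·7/4 = 7/2

t_a=7/4 t_c=0 v_peak=21/2 T=7/2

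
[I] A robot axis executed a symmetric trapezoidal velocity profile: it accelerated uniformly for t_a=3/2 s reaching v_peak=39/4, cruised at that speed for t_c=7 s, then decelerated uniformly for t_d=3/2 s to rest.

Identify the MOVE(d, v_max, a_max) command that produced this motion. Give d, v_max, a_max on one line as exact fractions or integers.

a_max = (39/4)/(3/2) = 13/2
d_a = ½·39/4·3/2 = 117/16; d_c = 39/4·7 = 273/4
d = 2·117/16 + 273/4 = 663/8
t_c = 7 > 0 ⇒ limit active, v_max = 39/4

d=663/8 v_max=39/4 a_max=13/2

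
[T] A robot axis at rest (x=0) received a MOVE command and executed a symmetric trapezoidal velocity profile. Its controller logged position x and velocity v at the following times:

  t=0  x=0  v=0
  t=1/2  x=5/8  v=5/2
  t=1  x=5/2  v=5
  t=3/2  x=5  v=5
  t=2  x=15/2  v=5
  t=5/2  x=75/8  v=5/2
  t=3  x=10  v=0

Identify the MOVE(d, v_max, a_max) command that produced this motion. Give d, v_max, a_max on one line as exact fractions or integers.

d=10 v_max=5 a_max=5

final state: t=3, x=10, v=0 → d = 10
a_max = (5/2−0)/(1/2−0) = 5
max v = 5 over t∈[1,2] → v_max = 5
check: 5·(1+1) = 10 ✓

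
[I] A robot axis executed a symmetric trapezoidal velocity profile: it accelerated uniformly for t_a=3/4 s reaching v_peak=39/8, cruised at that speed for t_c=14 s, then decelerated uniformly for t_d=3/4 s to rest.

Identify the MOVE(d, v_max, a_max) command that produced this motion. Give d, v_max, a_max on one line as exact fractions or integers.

d=2301/32 v_max=39/8 a_max=13/2

a_max = (39/8)/(3/4) = 13/2
d_a = ½·39/8·3/4 = 117/64; d_c = 39/8·14 = 273/4
d = 2·117/64 + 273/4 = 2301/32
t_c = 14 > 0 so v_max = 39/8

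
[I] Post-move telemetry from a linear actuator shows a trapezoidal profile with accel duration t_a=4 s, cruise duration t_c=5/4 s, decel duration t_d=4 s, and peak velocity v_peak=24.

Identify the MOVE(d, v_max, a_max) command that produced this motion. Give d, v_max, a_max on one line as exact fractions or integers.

a_max = 24/4 = 6
d_a = ½·24·4 = 48; d_c = 24·5/4 = 30
d = 2·48 + 30 = 126
t_c = 5/4 > 0 → v_max = v_peak = 24

d=126 v_max=24 a_max=6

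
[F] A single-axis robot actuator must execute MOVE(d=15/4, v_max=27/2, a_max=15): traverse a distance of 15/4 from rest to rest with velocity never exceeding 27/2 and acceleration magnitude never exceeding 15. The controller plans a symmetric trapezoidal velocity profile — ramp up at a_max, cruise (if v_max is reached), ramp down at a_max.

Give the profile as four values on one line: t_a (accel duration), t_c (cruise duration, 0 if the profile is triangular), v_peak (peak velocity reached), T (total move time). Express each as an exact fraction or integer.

vₘ²/aₘ = (27/2)²/15 = 243/20
15/4 < 243/20 → triangular
v_peak = √(15/4·15) = √(225/4) = 15/2
t_a = (15/2)/15 = 1/2; t_c = 0
T = 2·1/2 = 1

t_a=1/2 t_c=0 v_peak=15/2 T=1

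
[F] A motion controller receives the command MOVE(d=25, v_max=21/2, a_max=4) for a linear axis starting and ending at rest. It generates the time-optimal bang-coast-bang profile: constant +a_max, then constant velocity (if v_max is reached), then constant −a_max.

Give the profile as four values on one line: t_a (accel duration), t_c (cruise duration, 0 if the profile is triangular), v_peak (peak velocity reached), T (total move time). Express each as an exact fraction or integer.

t_a=5/2 t_c=0 v_peak=10 T=5

vₘ²/aₘ = (21/2)²/4 = 441/16
25 < 441/16 → triangular
v_peak = √(25·4) = √100 = 10
t_a = 10/4 = 5/2; t_c = 0
T = 2·5/2 = 5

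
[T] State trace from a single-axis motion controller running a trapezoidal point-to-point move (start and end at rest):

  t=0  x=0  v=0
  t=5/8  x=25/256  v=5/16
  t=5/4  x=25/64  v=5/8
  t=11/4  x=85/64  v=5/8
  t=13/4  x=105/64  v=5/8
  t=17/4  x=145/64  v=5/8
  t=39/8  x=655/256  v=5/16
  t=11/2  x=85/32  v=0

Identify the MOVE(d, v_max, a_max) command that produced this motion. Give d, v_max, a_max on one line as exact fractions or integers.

final state: t=11/2, x=85/32, v=0 → d = 85/32
a_max = (5/16−0)/(5/8−0) = 1/2
max v = 5/8 over t∈[5/4,17/4] → v_max = 5/8
check: 5/8·(5/4+3) = 85/32 ✓

d=85/32 v_max=5/8 a_max=1/2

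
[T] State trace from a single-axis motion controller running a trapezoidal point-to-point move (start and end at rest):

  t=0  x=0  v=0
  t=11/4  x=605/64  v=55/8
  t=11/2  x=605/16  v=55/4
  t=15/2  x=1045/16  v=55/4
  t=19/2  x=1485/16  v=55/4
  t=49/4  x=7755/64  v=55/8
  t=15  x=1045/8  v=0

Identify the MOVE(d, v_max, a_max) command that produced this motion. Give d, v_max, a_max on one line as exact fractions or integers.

final state: t=15, x=1045/8, v=0 → d = 1045/8
a_max = (55/8−0)/(11/4−0) = 5/2
max v = 55/4 over t∈[11/2,19/2] → v_max = 55/4
check: 55/4·(11/2+4) = 1045/8 ✓

d=1045/8 v_max=55/4 a_max=5/2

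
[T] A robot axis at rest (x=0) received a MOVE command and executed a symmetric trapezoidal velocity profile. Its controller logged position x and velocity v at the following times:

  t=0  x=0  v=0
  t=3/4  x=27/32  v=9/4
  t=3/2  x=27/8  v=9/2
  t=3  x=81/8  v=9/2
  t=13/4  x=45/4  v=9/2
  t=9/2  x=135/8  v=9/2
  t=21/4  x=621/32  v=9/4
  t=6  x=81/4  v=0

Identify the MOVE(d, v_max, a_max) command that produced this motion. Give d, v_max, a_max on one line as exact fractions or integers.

d=81/4 v_max=9/2 a_max=3

final state: t=6, x=81/4, v=0 → d = 81/4
a_max = (9/4−0)/(3/4−0) = 3
max v = 9/2 over t∈[3/2,9/2] → v_max = 9/2
check: 9/2·(3/2+3) = 81/4 ✓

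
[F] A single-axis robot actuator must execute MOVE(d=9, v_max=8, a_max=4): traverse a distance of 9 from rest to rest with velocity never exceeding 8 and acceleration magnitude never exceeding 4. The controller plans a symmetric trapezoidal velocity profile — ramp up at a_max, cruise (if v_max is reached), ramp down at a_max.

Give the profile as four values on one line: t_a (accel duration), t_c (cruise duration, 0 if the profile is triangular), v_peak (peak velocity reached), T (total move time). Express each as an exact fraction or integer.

t_a=3/2 t_c=0 v_peak=6 T=3

vₘ²/aₘ = 8²/4 = 16
9 < 16 → triangular
v_peak = √(9·4) = √36 = 6
t_a = 6/4 = 3/2; t_c = 0
T = 2·3/2 = 3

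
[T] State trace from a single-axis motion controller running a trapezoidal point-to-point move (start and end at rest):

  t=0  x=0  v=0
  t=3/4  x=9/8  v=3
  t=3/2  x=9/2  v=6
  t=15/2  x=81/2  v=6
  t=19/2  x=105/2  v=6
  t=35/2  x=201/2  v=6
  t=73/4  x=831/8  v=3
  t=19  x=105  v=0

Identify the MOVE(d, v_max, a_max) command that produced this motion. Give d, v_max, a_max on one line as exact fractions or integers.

d=105 v_max=6 a_max=4

final state: t=19, x=105, v=0 → d = 105
a_max = (3−0)/(3/4−0) = 4
max v = 6 over t∈[3/2,35/2] → v_max = 6
check: 6·(3/2+16) = 105 ✓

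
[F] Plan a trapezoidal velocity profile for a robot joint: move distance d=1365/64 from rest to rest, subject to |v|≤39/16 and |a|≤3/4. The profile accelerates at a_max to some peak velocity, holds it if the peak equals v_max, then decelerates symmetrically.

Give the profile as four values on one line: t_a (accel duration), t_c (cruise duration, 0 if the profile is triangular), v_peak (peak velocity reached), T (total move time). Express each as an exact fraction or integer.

t_a=13/4 t_c=11/2 v_peak=39/16 T=12

vₘ²/aₘ = (39/16)²/(3/4) = 507/64
1365/64 ≥ 507/64 ⇒ cruise phase
t_a = (39/16)/(3/4) = 13/4; v_peak = 39/16
d_cruise = 1365/64 − 507/64 = 429/32; t_c = (429/32)/(39/16) = 11/2
T = 2·13/4 + 11/2 = 12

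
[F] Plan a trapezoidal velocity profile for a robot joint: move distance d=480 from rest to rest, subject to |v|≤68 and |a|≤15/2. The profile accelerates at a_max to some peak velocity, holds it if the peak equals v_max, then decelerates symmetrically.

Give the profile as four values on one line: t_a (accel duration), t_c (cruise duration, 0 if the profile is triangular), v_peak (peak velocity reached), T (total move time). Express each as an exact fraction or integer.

(v_max)²/a_max = 68²/(15/2) = 9248/15
480 < 9248/15 → triangular
v_peak = √(480·15/2) = √3600 = 60
t_a = 60/(15/2) = 8; t_c = 0
T = 2·8 = 16

t_a=8 t_c=0 v_peak=60 T=16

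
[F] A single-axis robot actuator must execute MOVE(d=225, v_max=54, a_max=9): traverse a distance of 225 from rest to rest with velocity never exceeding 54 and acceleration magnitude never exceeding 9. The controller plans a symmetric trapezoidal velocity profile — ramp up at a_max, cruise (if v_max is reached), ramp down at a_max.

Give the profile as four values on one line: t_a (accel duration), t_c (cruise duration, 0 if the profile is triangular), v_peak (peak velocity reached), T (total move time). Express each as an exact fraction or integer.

t_a=5 t_c=0 v_peak=45 T=10

(v_max)²/a_max = 54²/9 = 324
225 < 324 → triangular
v_peak = √(225·9) = √2025 = 45
t_a = 45/9 = 5; t_c = 0
T = 2·5 = 10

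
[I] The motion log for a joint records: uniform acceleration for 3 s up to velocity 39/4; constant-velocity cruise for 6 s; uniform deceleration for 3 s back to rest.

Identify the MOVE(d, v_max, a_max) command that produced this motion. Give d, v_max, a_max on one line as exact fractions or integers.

a_max = (39/4)/3 = 13/4
d_a = ½·39/4·3 = 117/8; d_c = 39/4·6 = 117/2
d = 2·117/8 + 117/2 = 351/4
t_c = 6 > 0 so v_max = 39/4

d=351/4 v_max=39/4 a_max=13/4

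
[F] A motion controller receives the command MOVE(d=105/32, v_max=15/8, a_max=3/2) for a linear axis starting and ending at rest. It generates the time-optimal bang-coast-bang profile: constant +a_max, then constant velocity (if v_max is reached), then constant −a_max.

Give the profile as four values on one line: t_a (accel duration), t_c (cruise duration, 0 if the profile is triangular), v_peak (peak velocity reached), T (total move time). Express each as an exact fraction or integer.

t_a=5/4 t_c=1/2 v_peak=15/8 T=3

v_max²/a_max = (15/8)²/(3/2) = 75/32
105/32 ≥ 75/32 ⇒ cruise phase
t_a = (15/8)/(3/2) = 5/4; v_peak = 15/8
d_cruise = 105/32 − 75/32 = 15/16; t_c = (15/16)/(15/8) = 1/2
T = 2·5/4 + 1/2 = 3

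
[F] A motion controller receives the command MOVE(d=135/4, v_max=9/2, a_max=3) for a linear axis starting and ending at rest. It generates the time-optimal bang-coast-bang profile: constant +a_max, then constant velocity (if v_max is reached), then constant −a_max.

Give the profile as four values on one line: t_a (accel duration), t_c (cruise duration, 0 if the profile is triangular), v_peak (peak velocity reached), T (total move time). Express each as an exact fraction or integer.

t_a=3/2 t_c=6 v_peak=9/2 T=9

(v_max)²/a_max = (9/2)²/3 = 27/4
135/4 ≥ 27/4 ⇒ cruise phase
t_a = (9/2)/3 = 3/2; v_peak = 9/2
d_cruise = 135/4 − 27/4 = 27; t_c = 27/(9/2) = 6
T = 2·3/2 + 6 = 9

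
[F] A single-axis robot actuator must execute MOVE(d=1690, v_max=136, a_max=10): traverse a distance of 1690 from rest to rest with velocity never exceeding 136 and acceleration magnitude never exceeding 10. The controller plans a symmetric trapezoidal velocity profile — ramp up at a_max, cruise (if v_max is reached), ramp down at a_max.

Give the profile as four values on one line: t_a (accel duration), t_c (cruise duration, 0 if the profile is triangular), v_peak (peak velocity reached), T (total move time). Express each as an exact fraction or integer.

v_max²/a_max = 136²/10 = 9248/5
1690 < 9248/5 → triangular
v_peak = √(1690·10) = √16900 = 130
t_a = 130/10 = 13; t_c = 0
T = 2·13 = 26

t_a=13 t_c=0 v_peak=130 T=26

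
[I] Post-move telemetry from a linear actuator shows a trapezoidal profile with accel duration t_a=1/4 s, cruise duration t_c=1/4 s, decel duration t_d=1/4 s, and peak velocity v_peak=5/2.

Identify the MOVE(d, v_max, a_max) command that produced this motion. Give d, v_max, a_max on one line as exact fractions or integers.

a_max = (5/2)/(1/4) = 10
d_a = ½·5/2·1/4 = 5/16; d_c = 5/2·1/4 = 5/8
d = 2·5/16 + 5/8 = 5/4
t_c = 1/4 > 0 → v_max = v_peak = 5/2

d=5/4 v_max=5/2 a_max=10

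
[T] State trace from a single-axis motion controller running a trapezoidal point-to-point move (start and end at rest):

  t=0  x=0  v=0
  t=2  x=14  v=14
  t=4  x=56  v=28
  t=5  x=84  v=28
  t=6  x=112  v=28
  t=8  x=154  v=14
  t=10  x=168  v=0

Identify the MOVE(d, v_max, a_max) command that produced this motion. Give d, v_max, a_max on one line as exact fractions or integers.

d=168 v_max=28 a_max=7

final state: t=10, x=168, v=0 → d = 168
a_max = (14−0)/(2−0) = 7
max v = 28 over t∈[4,6] → v_max = 28
check: 28·(4+2) = 168 ✓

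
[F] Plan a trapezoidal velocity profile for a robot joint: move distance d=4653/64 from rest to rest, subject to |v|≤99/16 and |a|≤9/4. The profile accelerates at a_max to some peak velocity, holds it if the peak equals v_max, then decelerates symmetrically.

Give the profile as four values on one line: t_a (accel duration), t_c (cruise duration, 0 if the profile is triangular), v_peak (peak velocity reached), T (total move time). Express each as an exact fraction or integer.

t_a=11/4 t_c=9 v_peak=99/16 T=29/2

v_max²/a_max = (99/16)²/(9/4) = 1089/64
4653/64 ≥ 1089/64 ⇒ cruise phase
t_a = (99/16)/(9/4) = 11/4; v_peak = 99/16
d_cruise = 4653/64 − 1089/64 = 891/16; t_c = (891/16)/(99/16) = 9
T = 2·11/4 + 9 = 29/2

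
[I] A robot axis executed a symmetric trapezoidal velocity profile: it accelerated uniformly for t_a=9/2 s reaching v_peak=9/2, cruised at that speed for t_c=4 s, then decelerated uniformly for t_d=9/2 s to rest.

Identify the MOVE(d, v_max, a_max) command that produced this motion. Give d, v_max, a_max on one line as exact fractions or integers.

d=153/4 v_max=9/2 a_max=1

a_max = (9/2)/(9/2) = 1
d_a = ½·9/2·9/2 = 81/8; d_c = 9/2·4 = 18
d = 2·81/8 + 18 = 153/4
t_c = 4 > 0 ⇒ limit active, v_max = 9/2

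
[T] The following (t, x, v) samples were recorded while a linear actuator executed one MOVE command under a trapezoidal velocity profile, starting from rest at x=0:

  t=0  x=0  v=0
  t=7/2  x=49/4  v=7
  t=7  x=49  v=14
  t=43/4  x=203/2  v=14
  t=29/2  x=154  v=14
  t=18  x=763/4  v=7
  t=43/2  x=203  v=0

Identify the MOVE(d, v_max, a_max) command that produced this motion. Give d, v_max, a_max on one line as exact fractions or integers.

final state: t=43/2, x=203, v=0 → d = 203
a_max = (7−0)/(7/2−0) = 2
max v = 14 over t∈[7,29/2] → v_max = 14
check: 14·(7+15/2) = 203 ✓

d=203 v_max=14 a_max=2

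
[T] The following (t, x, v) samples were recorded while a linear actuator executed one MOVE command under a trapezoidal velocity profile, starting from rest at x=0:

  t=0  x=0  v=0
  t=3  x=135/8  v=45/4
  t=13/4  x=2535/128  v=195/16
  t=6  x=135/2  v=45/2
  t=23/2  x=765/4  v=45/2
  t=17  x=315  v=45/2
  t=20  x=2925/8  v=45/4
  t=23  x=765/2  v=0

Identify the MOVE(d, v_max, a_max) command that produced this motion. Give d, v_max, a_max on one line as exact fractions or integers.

final state: t=23, x=765/2, v=0 → d = 765/2
a_max = (45/4−0)/(3−0) = 15/4
max v = 45/2 over t∈[6,17] → v_max = 45/2
check: 45/2·(6+11) = 765/2 ✓

d=765/2 v_max=45/2 a_max=15/4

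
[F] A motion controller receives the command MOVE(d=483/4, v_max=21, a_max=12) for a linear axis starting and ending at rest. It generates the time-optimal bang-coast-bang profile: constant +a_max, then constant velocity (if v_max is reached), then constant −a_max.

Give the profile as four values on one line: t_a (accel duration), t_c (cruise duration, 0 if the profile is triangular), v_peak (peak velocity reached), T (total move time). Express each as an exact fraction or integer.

vₘ²/aₘ = 21²/12 = 147/4
483/4 ≥ 147/4 ⇒ cruise phase
t_a = 21/12 = 7/4; v_peak = 21
d_cruise = 483/4 − 147/4 = 84; t_c = 84/21 = 4
T = 2·7/4 + 4 = 15/2

t_a=7/4 t_c=4 v_peak=21 T=15/2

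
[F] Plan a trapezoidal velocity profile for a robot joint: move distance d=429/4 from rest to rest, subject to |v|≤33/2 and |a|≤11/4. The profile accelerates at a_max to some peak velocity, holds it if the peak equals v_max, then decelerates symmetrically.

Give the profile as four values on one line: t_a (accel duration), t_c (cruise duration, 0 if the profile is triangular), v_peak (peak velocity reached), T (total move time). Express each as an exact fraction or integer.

t_a=6 t_c=1/2 v_peak=33/2 T=25/2

v_max²/a_max = (33/2)²/(11/4) = 99
429/4 ≥ 99 so v_max reached
t_a = (33/2)/(11/4) = 6; v_peak = 33/2
d_cruise = 429/4 − 99 = 33/4; t_c = (33/4)/(33/2) = 1/2
T = 2·6 + 1/2 = 25/2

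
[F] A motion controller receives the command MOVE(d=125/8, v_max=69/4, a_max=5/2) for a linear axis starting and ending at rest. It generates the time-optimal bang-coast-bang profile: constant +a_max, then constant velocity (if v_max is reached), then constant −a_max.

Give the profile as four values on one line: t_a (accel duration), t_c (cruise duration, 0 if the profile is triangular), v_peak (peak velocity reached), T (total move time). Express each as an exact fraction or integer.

vₘ²/aₘ = (69/4)²/(5/2) = 4761/40
125/8 < 4761/40 → triangular
v_peak = √(125/8·5/2) = √(625/16) = 25/4
t_a = (25/4)/(5/2) = 5/2; t_c = 0
T = 2·5/2 = 5

t_a=5/2 t_c=0 v_peak=25/4 T=5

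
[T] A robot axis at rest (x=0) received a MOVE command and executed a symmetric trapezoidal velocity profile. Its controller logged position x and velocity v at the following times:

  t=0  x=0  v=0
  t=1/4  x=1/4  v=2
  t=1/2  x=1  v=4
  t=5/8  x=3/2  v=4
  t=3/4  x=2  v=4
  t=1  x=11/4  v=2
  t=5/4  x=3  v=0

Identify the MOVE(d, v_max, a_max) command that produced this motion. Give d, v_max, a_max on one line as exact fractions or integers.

d=3 v_max=4 a_max=8

final state: t=5/4, x=3, v=0 → d = 3
a_max = (2−0)/(1/4−0) = 8
max v = 4 over t∈[1/2,3/4] → v_max = 4
check: 4·(1/2+1/4) = 3 ✓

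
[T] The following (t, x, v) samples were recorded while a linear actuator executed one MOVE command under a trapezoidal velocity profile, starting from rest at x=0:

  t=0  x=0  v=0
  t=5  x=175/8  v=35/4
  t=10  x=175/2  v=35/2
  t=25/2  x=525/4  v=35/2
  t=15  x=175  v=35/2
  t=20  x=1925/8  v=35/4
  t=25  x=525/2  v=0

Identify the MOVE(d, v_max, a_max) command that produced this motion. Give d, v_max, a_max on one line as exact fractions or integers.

d=525/2 v_max=35/2 a_max=7/4

final state: t=25, x=525/2, v=0 → d = 525/2
a_max = (35/4−0)/(5−0) = 7/4
max v = 35/2 over t∈[10,15] → v_max = 35/2
check: 35/2·(10+5) = 525/2 ✓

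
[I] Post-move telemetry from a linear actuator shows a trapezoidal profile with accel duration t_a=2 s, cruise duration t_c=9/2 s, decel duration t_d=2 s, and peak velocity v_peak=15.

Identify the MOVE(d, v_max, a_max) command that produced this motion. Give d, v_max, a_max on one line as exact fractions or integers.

a_max = 15/2
d_a = ½·15·2 = 15; d_c = 15·9/2 = 135/2
d = 2·15 + 135/2 = 195/2
t_c = 9/2 > 0 ⇒ limit active, v_max = 15

d=195/2 v_max=15 a_max=15/2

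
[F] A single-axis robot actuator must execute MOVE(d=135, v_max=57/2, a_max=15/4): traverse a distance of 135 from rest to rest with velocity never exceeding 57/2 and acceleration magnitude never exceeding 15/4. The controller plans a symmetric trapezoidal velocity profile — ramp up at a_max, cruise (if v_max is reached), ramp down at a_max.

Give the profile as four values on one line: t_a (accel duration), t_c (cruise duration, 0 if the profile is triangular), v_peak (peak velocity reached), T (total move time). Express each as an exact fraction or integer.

t_a=6 t_c=0 v_peak=45/2 T=12

v_max²/a_max = (57/2)²/(15/4) = 1083/5
135 < 1083/5 so t_c = 0
v_peak = √(135·15/4) = √(2025/4) = 45/2
t_a = (45/2)/(15/4) = 6; t_c = 0
T = 2·6 = 12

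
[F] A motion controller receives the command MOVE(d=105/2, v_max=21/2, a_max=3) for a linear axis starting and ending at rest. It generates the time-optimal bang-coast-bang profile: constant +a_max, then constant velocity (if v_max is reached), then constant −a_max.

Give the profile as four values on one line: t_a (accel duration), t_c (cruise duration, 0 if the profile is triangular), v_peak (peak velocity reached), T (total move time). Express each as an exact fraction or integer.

t_a=7/2 t_c=3/2 v_peak=21/2 T=17/2

v_max²/a_max = (21/2)²/3 = 147/4
105/2 ≥ 147/4 ⇒ cruise phase
t_a = (21/2)/3 = 7/2; v_peak = 21/2
d_cruise = 105/2 − 147/4 = 63/4; t_c = (63/4)/(21/2) = 3/2
T = 2·7/2 + 3/2 = 17/2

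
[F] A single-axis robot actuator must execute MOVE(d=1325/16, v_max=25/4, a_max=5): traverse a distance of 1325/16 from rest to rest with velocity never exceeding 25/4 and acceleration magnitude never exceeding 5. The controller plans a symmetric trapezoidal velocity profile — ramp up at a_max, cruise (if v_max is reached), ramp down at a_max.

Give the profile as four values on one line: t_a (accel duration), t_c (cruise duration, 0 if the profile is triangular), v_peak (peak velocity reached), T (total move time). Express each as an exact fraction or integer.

t_a=5/4 t_c=12 v_peak=25/4 T=29/2

v_max²/a_max = (25/4)²/5 = 125/16
1325/16 ≥ 125/16 ⇒ cruise phase
t_a = (25/4)/5 = 5/4; v_peak = 25/4
d_cruise = 1325/16 − 125/16 = 75; t_c = 75/(25/4) = 12
T = 2·5/4 + 12 = 29/2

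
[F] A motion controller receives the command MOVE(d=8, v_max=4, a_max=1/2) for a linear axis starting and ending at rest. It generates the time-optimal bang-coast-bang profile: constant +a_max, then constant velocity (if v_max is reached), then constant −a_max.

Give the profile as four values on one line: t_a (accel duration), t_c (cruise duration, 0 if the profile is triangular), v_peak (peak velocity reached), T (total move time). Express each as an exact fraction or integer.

v_max²/a_max = 4²/(1/2) = 32
8 < 32 ⇒ no cruise
v_peak = √(8·1/2) = √4 = 2
t_a = 2/(1/2) = 4; t_c = 0
T = 2·4 = 8

t_a=4 t_c=0 v_peak=2 T=8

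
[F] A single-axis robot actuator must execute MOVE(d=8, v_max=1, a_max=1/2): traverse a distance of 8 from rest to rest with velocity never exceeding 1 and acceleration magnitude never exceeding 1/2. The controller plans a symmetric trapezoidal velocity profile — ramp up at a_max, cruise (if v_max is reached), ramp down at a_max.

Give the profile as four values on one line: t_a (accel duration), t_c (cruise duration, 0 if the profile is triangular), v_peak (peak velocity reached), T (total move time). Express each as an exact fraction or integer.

v_max²/a_max = 1²/(1/2) = 2
8 ≥ 2 ⇒ cruise phase
t_a = 1/(1/2) = 2; v_peak = 1
d_cruise = 8 − 2 = 6; t_c = 6/1 = 6
T = 2·2 + 6 = 10

t_a=2 t_c=6 v_peak=1 T=10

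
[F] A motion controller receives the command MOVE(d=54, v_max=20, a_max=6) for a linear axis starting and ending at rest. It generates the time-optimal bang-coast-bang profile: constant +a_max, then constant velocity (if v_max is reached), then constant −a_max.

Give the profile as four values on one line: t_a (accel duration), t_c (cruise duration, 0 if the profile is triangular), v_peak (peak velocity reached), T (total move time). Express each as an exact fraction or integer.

t_a=3 t_c=0 v_peak=18 T=6

vₘ²/aₘ = 20²/6 = 200/3
54 < 200/3 → triangular
v_peak = √(54·6) = √324 = 18
t_a = 18/6 = 3; t_c = 0
T = 2·3 = 6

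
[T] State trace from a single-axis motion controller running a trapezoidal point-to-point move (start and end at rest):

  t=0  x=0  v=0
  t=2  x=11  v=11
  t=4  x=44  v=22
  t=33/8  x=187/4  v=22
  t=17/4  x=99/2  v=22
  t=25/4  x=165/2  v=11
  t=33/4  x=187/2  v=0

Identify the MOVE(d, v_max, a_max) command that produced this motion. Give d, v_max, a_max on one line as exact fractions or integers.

d=187/2 v_max=22 a_max=11/2

final state: t=33/4, x=187/2, v=0 → d = 187/2
a_max = (11−0)/(2−0) = 11/2
max v = 22 over t∈[4,17/4] → v_max = 22
check: 22·(4+1/4) = 187/2 ✓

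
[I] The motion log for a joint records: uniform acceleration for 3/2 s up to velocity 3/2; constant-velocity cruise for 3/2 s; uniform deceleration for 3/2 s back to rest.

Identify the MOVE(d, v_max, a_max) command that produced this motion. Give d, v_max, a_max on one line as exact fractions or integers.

d=9/2 v_max=3/2 a_max=1

a_max = (3/2)/(3/2) = 1
d_a = ½·3/2·3/2 = 9/8; d_c = 3/2·3/2 = 9/4
d = 2·9/8 + 9/4 = 9/2
t_c = 3/2 > 0 ⇒ limit active, v_max = 3/2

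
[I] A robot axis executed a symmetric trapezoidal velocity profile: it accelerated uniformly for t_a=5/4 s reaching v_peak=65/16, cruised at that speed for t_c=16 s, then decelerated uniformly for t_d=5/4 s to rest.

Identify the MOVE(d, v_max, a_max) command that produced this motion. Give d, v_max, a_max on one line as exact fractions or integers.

a_max = (65/16)/(5/4) = 13/4
d_a = ½·65/16·5/4 = 325/128; d_c = 65/16·16 = 65
d = 2·325/128 + 65 = 4485/64
t_c = 16 > 0 so v_max = 65/16

d=4485/64 v_max=65/16 a_max=13/4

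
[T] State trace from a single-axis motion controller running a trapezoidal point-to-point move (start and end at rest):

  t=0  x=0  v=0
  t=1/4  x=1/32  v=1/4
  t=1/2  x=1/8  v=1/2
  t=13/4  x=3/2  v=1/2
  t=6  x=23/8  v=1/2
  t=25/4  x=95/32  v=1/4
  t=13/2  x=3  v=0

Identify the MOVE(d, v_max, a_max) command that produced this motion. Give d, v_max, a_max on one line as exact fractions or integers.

final state: t=13/2, x=3, v=0 → d = 3
a_max = (1/4−0)/(1/4−0) = 1
max v = 1/2 over t∈[1/2,6] → v_max = 1/2
check: 1/2·(1/2+11/2) = 3 ✓

d=3 v_max=1/2 a_max=1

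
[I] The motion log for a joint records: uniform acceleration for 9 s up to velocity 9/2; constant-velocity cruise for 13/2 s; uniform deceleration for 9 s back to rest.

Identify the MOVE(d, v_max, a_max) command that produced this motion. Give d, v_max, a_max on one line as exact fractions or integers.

a_max = (9/2)/9 = 1/2
d_a = ½·9/2·9 = 81/4; d_c = 9/2·13/2 = 117/4
d = 2·81/4 + 117/4 = 279/4
t_c = 13/2 > 0 ⇒ limit active, v_max = 9/2

d=279/4 v_max=9/2 a_max=1/2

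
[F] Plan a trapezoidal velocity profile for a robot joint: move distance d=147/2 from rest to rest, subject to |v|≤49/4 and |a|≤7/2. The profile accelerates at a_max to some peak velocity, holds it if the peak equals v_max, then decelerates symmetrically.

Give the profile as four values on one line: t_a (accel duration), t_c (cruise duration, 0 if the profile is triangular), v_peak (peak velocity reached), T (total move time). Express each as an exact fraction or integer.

t_a=7/2 t_c=5/2 v_peak=49/4 T=19/2

(v_max)²/a_max = (49/4)²/(7/2) = 343/8
147/2 ≥ 343/8 ⇒ cruise phase
t_a = (49/4)/(7/2) = 7/2; v_peak = 49/4
d_cruise = 147/2 − 343/8 = 245/8; t_c = (245/8)/(49/4) = 5/2
T = 2·7/2 + 5/2 = 19/2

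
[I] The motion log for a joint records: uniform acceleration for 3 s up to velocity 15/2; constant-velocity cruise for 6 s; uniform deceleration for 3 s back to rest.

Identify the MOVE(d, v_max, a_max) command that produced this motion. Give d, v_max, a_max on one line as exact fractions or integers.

d=135/2 v_max=15/2 a_max=5/2

a_max = (15/2)/3 = 5/2
d_a = ½·15/2·3 = 45/4; d_c = 15/2·6 = 45
d = 2·45/4 + 45 = 135/2
t_c = 6 > 0 so v_max = 15/2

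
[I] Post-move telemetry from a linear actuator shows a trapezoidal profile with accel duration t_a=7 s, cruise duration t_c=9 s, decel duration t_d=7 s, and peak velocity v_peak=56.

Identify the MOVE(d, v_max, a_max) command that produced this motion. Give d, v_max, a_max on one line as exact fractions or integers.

d=896 v_max=56 a_max=8

a_max = 56/7 = 8
d_a = ½·56·7 = 196; d_c = 56·9 = 504
d = 2·196 + 504 = 896
t_c = 9 > 0 → v_max = v_peak = 56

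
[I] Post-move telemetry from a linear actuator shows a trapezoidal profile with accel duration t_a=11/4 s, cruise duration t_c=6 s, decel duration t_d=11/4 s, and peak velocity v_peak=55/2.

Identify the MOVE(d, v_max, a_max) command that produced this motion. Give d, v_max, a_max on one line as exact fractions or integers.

a_max = (55/2)/(11/4) = 10
d_a = ½·55/2·11/4 = 605/16; d_c = 55/2·6 = 165
d = 2·605/16 + 165 = 1925/8
t_c = 6 > 0 → v_max = v_peak = 55/2

d=1925/8 v_max=55/2 a_max=10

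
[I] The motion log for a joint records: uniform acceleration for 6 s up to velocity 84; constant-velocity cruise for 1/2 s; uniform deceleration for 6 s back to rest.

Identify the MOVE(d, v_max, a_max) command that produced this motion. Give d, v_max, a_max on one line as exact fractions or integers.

d=546 v_max=84 a_max=14

a_max = 84/6 = 14
d_a = ½·84·6 = 252; d_c = 84·1/2 = 42
d = 2·252 + 42 = 546
t_c = 1/2 > 0 → v_max = v_peak = 84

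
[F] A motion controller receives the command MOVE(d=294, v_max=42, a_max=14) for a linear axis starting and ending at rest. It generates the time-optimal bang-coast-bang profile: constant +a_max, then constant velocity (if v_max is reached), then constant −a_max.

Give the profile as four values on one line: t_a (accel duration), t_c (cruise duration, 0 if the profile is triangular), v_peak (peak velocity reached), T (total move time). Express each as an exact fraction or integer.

t_a=3 t_c=4 v_peak=42 T=10

vₘ²/aₘ = 42²/14 = 126
294 ≥ 126 ⇒ cruise phase
t_a = 42/14 = 3; v_peak = 42
d_cruise = 294 − 126 = 168; t_c = 168/42 = 4
T = 2·3 + 4 = 10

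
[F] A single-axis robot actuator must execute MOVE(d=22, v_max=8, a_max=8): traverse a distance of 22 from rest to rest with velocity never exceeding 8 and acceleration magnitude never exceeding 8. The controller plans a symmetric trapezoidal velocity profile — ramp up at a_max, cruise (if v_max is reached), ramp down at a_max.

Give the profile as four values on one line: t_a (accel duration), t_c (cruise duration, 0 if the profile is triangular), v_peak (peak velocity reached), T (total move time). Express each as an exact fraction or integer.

vₘ²/aₘ = 8²/8 = 8
22 ≥ 8 → trapezoidal
t_a = 8/8 = 1; v_peak = 8
d_cruise = 22 − 8 = 14; t_c = 14/8 = 7/4
T = 2·1 + 7/4 = 15/4

t_a=1 t_c=7/4 v_peak=8 T=15/4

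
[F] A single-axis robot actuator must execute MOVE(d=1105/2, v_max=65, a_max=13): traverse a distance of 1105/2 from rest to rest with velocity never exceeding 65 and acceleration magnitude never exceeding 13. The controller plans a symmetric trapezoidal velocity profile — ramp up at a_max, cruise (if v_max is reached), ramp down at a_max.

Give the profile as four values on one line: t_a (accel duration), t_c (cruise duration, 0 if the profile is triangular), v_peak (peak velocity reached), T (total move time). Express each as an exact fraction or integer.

(v_max)²/a_max = 65²/13 = 325
1105/2 ≥ 325 ⇒ cruise phase
t_a = 65/13 = 5; v_peak = 65
d_cruise = 1105/2 − 325 = 455/2; t_c = (455/2)/65 = 7/2
T = 2·5 + 7/2 = 27/2

t_a=5 t_c=7/2 v_peak=65 T=27/2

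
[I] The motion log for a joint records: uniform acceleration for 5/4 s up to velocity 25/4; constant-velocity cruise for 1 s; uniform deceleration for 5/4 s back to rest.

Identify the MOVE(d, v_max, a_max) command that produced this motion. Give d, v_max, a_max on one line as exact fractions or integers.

a_max = (25/4)/(5/4) = 5
d_a = ½·25/4·5/4 = 125/32; d_c = 25/4·1 = 25/4
d = 2·125/32 + 25/4 = 225/16
t_c = 1 > 0 so v_max = 25/4

d=225/16 v_max=25/4 a_max=5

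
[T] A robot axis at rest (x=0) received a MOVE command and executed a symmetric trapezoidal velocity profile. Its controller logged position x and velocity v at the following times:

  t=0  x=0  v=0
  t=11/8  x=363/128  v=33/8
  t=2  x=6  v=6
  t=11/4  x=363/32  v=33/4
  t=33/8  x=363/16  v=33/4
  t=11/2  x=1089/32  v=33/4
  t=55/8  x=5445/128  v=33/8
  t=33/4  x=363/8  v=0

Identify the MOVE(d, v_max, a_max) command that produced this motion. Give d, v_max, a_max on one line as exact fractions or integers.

d=363/8 v_max=33/4 a_max=3

final state: t=33/4, x=363/8, v=0 → d = 363/8
a_max = (33/8−0)/(11/8−0) = 3
max v = 33/4 over t∈[11/4,11/2] → v_max = 33/4
check: 33/4·(11/4+11/4) = 363/8 ✓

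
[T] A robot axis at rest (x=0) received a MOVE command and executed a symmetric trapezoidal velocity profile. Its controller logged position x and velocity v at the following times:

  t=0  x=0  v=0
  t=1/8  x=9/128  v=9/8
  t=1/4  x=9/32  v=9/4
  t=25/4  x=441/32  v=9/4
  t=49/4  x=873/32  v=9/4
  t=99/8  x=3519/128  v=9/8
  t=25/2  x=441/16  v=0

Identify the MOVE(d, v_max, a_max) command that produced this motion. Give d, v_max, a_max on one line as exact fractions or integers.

d=441/16 v_max=9/4 a_max=9

final state: t=25/2, x=441/16, v=0 → d = 441/16
a_max = (9/8−0)/(1/8−0) = 9
max v = 9/4 over t∈[1/4,49/4] → v_max = 9/4
check: 9/4·(1/4+12) = 441/16 ✓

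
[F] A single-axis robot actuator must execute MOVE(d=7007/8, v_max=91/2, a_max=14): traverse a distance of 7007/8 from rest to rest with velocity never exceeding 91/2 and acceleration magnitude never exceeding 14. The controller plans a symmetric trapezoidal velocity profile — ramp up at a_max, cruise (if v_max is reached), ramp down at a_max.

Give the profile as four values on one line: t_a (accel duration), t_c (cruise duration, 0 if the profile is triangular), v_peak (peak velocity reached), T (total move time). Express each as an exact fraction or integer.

t_a=13/4 t_c=16 v_peak=91/2 T=45/2

v_max²/a_max = (91/2)²/14 = 1183/8
7007/8 ≥ 1183/8 ⇒ cruise phase
t_a = (91/2)/14 = 13/4; v_peak = 91/2
d_cruise = 7007/8 − 1183/8 = 728; t_c = 728/(91/2) = 16
T = 2·13/4 + 16 = 45/2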